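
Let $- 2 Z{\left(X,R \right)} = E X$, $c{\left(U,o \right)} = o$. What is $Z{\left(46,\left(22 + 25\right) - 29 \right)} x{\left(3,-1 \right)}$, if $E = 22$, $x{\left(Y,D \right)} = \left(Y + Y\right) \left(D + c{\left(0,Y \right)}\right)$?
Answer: $-6072$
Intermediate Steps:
$x{\left(Y,D \right)} = 2 Y \left(D + Y\right)$ ($x{\left(Y,D \right)} = \left(Y + Y\right) \left(D + Y\right) = 2 Y \left(D + Y\right)$)
$Z{\left(X,R \right)} = - 11 X$ ($Z{\left(X,R \right)} = - \frac{22 X}{2} = - 11 X$)
$Z{\left(46,\left(22 + 25\right) - 29 \right)} x{\left(3,-1 \right)} = \left(-11\right) 46 \cdot 2 \cdot 3 \left(-1 + 3\right) = - 506 \cdot 2 \cdot 3 \cdot 2 = \left(-506\right) 12 = -6072$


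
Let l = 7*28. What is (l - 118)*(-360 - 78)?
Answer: -34164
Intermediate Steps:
l = 196
(l - 118)*(-360 - 78) = (196 - 118)*(-360 - 78) = 78*(-438) = -34164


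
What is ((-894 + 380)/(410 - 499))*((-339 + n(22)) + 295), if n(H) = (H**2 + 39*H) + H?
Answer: 678480/89 ≈ 7623.4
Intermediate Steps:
n(H) = H**2 + 40*H
((-894 + 380)/(410 - 499))*((-339 + n(22)) + 295) = ((-894 + 380)/(410 - 499))*((-339 + 22*(40 + 22)) + 295) = (-514/(-89))*((-339 + 22*62) + 295) = (-514*(-1/89))*((-339 + 1364) + 295) = 514*(1025 + 295)/89 = (514/89)*1320 = 678480/89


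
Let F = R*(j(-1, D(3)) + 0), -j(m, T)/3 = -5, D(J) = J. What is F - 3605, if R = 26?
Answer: -3215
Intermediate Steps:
j(m, T) = 15 (j(m, T) = -3*(-5) = 15)
F = 390 (F = 26*(15 + 0) = 26*15 = 390)
F - 3605 = 390 - 3605 = -3215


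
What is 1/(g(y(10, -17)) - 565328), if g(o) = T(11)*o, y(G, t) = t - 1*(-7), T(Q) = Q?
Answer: -1/565438 ≈ -1.7685e-6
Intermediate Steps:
y(G, t) = 7 + t (y(G, t) = t + 7 = 7 + t)
g(o) = 11*o
1/(g(y(10, -17)) - 565328) = 1/(11*(7 - 17) - 565328) = 1/(11*(-10) - 565328) = 1/(-110 - 565328) = 1/(-565438) = -1/565438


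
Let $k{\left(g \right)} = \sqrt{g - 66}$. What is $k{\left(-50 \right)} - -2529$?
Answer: $2529 + 2 i \sqrt{29} \approx 2529.0 + 10.77 i$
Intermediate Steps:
$k{\left(g \right)} = \sqrt{-66 + g}$
$k{\left(-50 \right)} - -2529 = \sqrt{-66 - 50} - -2529 = \sqrt{-116} + 2529 = 2 i \sqrt{29} + 2529 = 2529 + 2 i \sqrt{29}$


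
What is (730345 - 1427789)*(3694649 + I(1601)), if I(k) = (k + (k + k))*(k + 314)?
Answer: -8991722840936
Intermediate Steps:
I(k) = 3*k*(314 + k) (I(k) = (k + 2*k)*(314 + k) = (3*k)*(314 + k) = 3*k*(314 + k))
(730345 - 1427789)*(3694649 + I(1601)) = (730345 - 1427789)*(3694649 + 3*1601*(314 + 1601)) = -697444*(3694649 + 3*1601*1915) = -697444*(3694649 + 9197745) = -697444*12892394 = -8991722840936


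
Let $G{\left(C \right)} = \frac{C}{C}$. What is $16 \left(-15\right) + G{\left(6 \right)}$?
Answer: $-239$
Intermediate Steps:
$G{\left(C \right)} = 1$
$16 \left(-15\right) + G{\left(6 \right)} = 16 \left(-15\right) + 1 = -240 + 1 = -239$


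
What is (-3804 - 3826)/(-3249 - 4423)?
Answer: 545/548 ≈ 0.99453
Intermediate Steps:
(-3804 - 3826)/(-3249 - 4423) = -7630/(-7672) = -7630*(-1/7672) = 545/548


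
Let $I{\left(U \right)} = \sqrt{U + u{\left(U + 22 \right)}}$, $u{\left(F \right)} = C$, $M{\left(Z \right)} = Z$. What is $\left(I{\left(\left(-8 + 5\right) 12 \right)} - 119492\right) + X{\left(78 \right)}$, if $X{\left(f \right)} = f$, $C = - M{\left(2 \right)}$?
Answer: $-119414 + i \sqrt{38} \approx -1.1941 \cdot 10^{5} + 6.1644 i$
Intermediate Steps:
$C = -2$ ($C = \left(-1\right) 2 = -2$)
$u{\left(F \right)} = -2$
$I{\left(U \right)} = \sqrt{-2 + U}$ ($I{\left(U \right)} = \sqrt{U - 2} = \sqrt{-2 + U}$)
$\left(I{\left(\left(-8 + 5\right) 12 \right)} - 119492\right) + X{\left(78 \right)} = \left(\sqrt{-2 + \left(-8 + 5\right) 12} - 119492\right) + 78 = \left(\sqrt{-2 - 36} - 119492\right) + 78 = \left(\sqrt{-38} - 119492\right) + 78 = \left(i \sqrt{38} - 119492\right) + 78 = \left(-119492 + i \sqrt{38}\right) + 78 = -119414 + i \sqrt{38}$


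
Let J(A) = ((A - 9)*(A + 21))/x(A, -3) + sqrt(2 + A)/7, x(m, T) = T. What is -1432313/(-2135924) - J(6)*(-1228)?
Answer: 70820128457/2135924 + 2456*sqrt(2)/7 ≈ 33653.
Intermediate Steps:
J(A) = sqrt(2 + A)/7 - (-9 + A)*(21 + A)/3 (J(A) = ((A - 9)*(A + 21))/(-3) + sqrt(2 + A)/7 = ((-9 + A)*(21 + A))*(-1/3) + sqrt(2 + A)*(1/7) = -(-9 + A)*(21 + A)/3 + sqrt(2 + A)/7 = sqrt(2 + A)/7 - (-9 + A)*(21 + A)/3)
-1432313/(-2135924) - J(6)*(-1228) = -1432313/(-2135924) - (63 - 4*6 - 1/3*6**2 + sqrt(2 + 6)/7)*(-1228) = -1432313*(-1/2135924) - (63 - 24 - 1/3*36 + sqrt(8)/7)*(-1228) = 1432313/2135924 - (63 - 24 - 12 + (2*sqrt(2))/7)*(-1228) = 1432313/2135924 - (63 - 24 - 12 + 2*sqrt(2)/7)*(-1228) = 1432313/2135924 - (27 + 2*sqrt(2)/7)*(-1228) = 1432313/2135924 - (-33156 - 2456*sqrt(2)/7) = 1432313/2135924 + (33156 + 2456*sqrt(2)/7) = 70820128457/2135924 + 2456*sqrt(2)/7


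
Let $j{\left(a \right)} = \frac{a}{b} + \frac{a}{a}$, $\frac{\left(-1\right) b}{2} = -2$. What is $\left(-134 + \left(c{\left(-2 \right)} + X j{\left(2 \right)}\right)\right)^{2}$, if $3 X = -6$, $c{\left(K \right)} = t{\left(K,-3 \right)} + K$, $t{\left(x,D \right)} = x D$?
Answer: $17689$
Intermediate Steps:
$b = 4$ ($b = \left(-2\right) \left(-2\right) = 4$)
$t{\left(x,D \right)} = D x$
$c{\left(K \right)} = - 2 K$ ($c{\left(K \right)} = - 3 K + K = - 2 K$)
$j{\left(a \right)} = 1 + \frac{a}{4}$ ($j{\left(a \right)} = \frac{a}{4} + \frac{a}{a} = a \frac{1}{4} + 1 = \frac{a}{4} + 1 = 1 + \frac{a}{4}$)
$X = -2$ ($X = \frac{1}{3} \left(-6\right) = -2$)
$\left(-134 + \left(c{\left(-2 \right)} + X j{\left(2 \right)}\right)\right)^{2} = \left(-134 - \left(-4 + 2 \left(1 + \frac{1}{4} \cdot 2\right)\right)\right)^{2} = \left(-134 + \left(4 - 2 \left(1 + \frac{1}{2}\right)\right)\right)^{2} = \left(-134 + \left(4 - 3\right)\right)^{2} = \left(-134 + 1\right)^{2} = \left(-133\right)^{2} = 17689$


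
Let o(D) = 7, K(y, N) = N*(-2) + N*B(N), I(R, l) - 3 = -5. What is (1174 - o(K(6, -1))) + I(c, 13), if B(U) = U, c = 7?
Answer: 1165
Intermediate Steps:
I(R, l) = -2 (I(R, l) = 3 - 5 = -2)
K(y, N) = N**2 - 2*N (K(y, N) = N*(-2) + N*N = -2*N + N**2 = N**2 - 2*N)
(1174 - o(K(6, -1))) + I(c, 13) = (1174 - 1*7) - 2 = (1174 - 7) - 2 = 1167 - 2 = 1165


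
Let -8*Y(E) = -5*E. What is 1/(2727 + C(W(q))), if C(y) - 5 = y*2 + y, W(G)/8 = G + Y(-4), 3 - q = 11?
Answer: 1/2480 ≈ 0.00040323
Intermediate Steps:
q = -8 (q = 3 - 1*11 = 3 - 11 = -8)
Y(E) = 5*E/8 (Y(E) = -(-5)*E/8 = 5*E/8)
W(G) = -20 + 8*G (W(G) = 8*(G + (5/8)*(-4)) = 8*(G - 5/2) = 8*(-5/2 + G) = -20 + 8*G)
C(y) = 5 + 3*y (C(y) = 5 + (y*2 + y) = 5 + (2*y + y) = 5 + 3*y)
1/(2727 + C(W(q))) = 1/(2727 + (5 + 3*(-20 + 8*(-8)))) = 1/(2727 + (5 + 3*(-20 - 64))) = 1/(2727 + (5 + 3*(-84))) = 1/(2727 + (5 - 252)) = 1/(2727 - 247) = 1/2480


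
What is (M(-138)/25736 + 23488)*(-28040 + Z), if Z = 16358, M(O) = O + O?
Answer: -882701984043/3217 ≈ -2.7439e+8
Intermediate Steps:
M(O) = 2*O
(M(-138)/25736 + 23488)*(-28040 + Z) = ((2*(-138))/25736 + 23488)*(-28040 + 16358) = (-276*1/25736 + 23488)*(-11682) = (-69/6434 + 23488)*(-11682) = (151121723/6434)*(-11682) = -882701984043/3217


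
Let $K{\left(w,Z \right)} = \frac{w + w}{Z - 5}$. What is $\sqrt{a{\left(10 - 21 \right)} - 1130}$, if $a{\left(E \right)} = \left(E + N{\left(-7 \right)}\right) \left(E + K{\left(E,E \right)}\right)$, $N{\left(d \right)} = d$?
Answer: $\frac{i \sqrt{3827}}{2} \approx 30.931 i$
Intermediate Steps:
$K{\left(w,Z \right)} = \frac{2 w}{-5 + Z}$
$a{\left(E \right)} = \left(-7 + E\right) \left(E + \frac{2 E}{-5 + E}\right)$ ($a{\left(E \right)} = \left(E - 7\right) \left(E + \frac{2 E}{-5 + E}\right) = \left(-7 + E\right) \left(E + \frac{2 E}{-5 + E}\right)$)
$\sqrt{a{\left(10 - 21 \right)} - 1130} = \sqrt{\frac{\left(10 - 21\right) \left(21 + \left(10 - 21\right)^{2} - 10 \left(10 - 21\right)\right)}{-5 + \left(10 - 21\right)} - 1130} = \sqrt{- \frac{11 \left(21 + \left(-11\right)^{2} - -110\right)}{-5 - 11} - 1130} = \sqrt{- \frac{11 \left(21 + 121 + 110\right)}{-16} - 1130} = \sqrt{\left(-11\right) \left(- \frac{1}{16}\right) 252 - 1130} = \sqrt{\frac{693}{4} - 1130} = \sqrt{- \frac{3827}{4}} = \frac{i \sqrt{3827}}{2}$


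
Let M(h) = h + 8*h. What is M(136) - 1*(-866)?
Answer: 2090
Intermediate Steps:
M(h) = 9*h
M(136) - 1*(-866) = 9*136 - 1*(-866) = 1224 + 866 = 2090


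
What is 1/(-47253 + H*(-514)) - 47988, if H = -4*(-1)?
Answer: -2366240293/49309 ≈ -47988.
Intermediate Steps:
H = 4
1/(-47253 + H*(-514)) - 47988 = 1/(-47253 + 4*(-514)) - 47988 = 1/(-47253 - 2056) - 47988 = 1/(-49309) - 47988 = -1/49309 - 47988 = -2366240293/49309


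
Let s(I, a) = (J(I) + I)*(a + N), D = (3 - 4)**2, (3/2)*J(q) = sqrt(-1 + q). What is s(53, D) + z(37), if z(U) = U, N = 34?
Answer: 1892 + 140*sqrt(13)/3 ≈ 2060.3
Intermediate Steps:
J(q) = 2*sqrt(-1 + q)/3
D = 1 (D = (-1)**2 = 1)
s(I, a) = (34 + a)*(I + 2*sqrt(-1 + I)/3) (s(I, a) = (2*sqrt(-1 + I)/3 + I)*(a + 34) = (I + 2*sqrt(-1 + I)/3)*(34 + a) = (34 + a)*(I + 2*sqrt(-1 + I)/3))
s(53, D) + z(37) = (34*53 + 68*sqrt(-1 + 53)/3 + 53*1 + (2/3)*1*sqrt(-1 + 53)) + 37 = (1802 + 68*sqrt(52)/3 + 53 + (2/3)*1*sqrt(52)) + 37 = (1802 + 68*(2*sqrt(13))/3 + 53 + (2/3)*1*(2*sqrt(13))) + 37 = (1802 + 136*sqrt(13)/3 + 53 + 4*sqrt(13)/3) + 37 = (1855 + 140*sqrt(13)/3) + 37 = 1892 + 140*sqrt(13)/3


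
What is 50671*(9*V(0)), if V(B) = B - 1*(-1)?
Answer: 456039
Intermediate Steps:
V(B) = 1 + B (V(B) = B + 1 = 1 + B)
50671*(9*V(0)) = 50671*(9*(1 + 0)) = 50671*(9*1) = 50671*9 = 456039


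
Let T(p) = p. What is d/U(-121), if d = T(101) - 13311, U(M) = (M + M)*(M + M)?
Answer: -6605/29282 ≈ -0.22557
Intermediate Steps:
U(M) = 4*M² (U(M) = (2*M)*(2*M) = 4*M²)
d = -13210 (d = 101 - 13311 = -13210)
d/U(-121) = -13210/(4*(-121)²) = -13210/(4*14641) = -13210/58564 = -13210*1/58564 = -6605/29282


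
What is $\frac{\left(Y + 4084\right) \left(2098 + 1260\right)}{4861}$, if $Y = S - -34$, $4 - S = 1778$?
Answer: $\frac{7871152}{4861} \approx 1619.2$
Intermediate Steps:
$S = -1774$ ($S = 4 - 1778 = -1774$)
$Y = -1740$ ($Y = -1774 - -34 = -1774 + 34 = -1740$)
$\frac{\left(Y + 4084\right) \left(2098 + 1260\right)}{4861} = \frac{\left(-1740 + 4084\right) \left(2098 + 1260\right)}{4861} = 2344 \cdot 3358 \cdot \frac{1}{4861} = 7871152 \cdot \frac{1}{4861} = \frac{7871152}{4861}$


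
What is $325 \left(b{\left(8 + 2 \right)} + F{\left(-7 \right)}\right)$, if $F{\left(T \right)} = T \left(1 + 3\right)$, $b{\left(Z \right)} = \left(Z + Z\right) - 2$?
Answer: $-3250$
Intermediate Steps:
$b{\left(Z \right)} = -2 + 2 Z$ ($b{\left(Z \right)} = 2 Z - 2 = -2 + 2 Z$)
$F{\left(T \right)} = 4 T$ ($F{\left(T \right)} = T 4 = 4 T$)
$325 \left(b{\left(8 + 2 \right)} + F{\left(-7 \right)}\right) = 325 \left(\left(-2 + 2 \left(8 + 2\right)\right) + 4 \left(-7\right)\right) = 325 \left(\left(-2 + 2 \cdot 10\right) - 28\right) = 325 \left(\left(-2 + 20\right) - 28\right) = 325 \left(18 - 28\right) = 325 \left(-10\right) = -3250$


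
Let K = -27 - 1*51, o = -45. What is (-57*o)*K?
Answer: -200070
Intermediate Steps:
K = -78 (K = -27 - 51 = -78)
(-57*o)*K = -57*(-45)*(-78) = 2565*(-78) = -200070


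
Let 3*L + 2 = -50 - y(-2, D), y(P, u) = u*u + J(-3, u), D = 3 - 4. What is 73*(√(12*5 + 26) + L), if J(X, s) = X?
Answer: -3650/3 + 73*√86 ≈ -539.69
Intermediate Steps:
D = -1
y(P, u) = -3 + u² (y(P, u) = u*u - 3 = u² - 3 = -3 + u²)
L = -50/3 (L = -⅔ + (-50 - (-3 + (-1)²))/3 = -⅔ + (-50 - (-3 + 1))/3 = -⅔ + (-50 - 1*(-2))/3 = -⅔ + (-50 + 2)/3 = -⅔ + (⅓)*(-48) = -⅔ - 16 = -50/3 ≈ -16.667)
73*(√(12*5 + 26) + L) = 73*(√(12*5 + 26) - 50/3) = 73*(√(60 + 26) - 50/3) = 73*(√86 - 50/3) = 73*(-50/3 + √86) = -3650/3 + 73*√86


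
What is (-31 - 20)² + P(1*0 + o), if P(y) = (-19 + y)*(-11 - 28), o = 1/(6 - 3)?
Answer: 3329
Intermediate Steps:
o = ⅓ (o = 1/3 = ⅓ ≈ 0.33333)
P(y) = 741 - 39*y (P(y) = (-19 + y)*(-39) = 741 - 39*y)
(-31 - 20)² + P(1*0 + o) = (-31 - 20)² + (741 - 39*(1*0 + ⅓)) = (-51)² + (741 - 39*(0 + ⅓)) = 2601 + (741 - 39*⅓) = 2601 + (741 - 13) = 2601 + 728 = 3329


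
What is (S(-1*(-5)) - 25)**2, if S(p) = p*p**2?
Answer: 10000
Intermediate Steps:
S(p) = p**3
(S(-1*(-5)) - 25)**2 = ((-1*(-5))**3 - 25)**2 = (5**3 - 25)**2 = (125 - 25)**2 = 100**2 = 10000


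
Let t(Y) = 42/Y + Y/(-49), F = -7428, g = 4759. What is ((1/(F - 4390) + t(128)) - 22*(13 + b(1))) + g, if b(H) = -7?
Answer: 85698869513/18530624 ≈ 4624.7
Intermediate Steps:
t(Y) = 42/Y - Y/49 (t(Y) = 42/Y + Y*(-1/49) = 42/Y - Y/49)
((1/(F - 4390) + t(128)) - 22*(13 + b(1))) + g = ((1/(-7428 - 4390) + (42/128 - 1/49*128)) - 22*(13 - 7)) + 4759 = ((1/(-11818) + (42*(1/128) - 128/49)) - 22*6) + 4759 = ((-1/11818 + (21/64 - 128/49)) - 132) + 4759 = ((-1/11818 - 7163/3136) - 132) + 4759 = (-42327735/18530624 - 132) + 4759 = -2488370103/18530624 + 4759 = 85698869513/18530624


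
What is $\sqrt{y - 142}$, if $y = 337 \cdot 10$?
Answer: $2 \sqrt{807} \approx 56.815$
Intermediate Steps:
$y = 3370$
$\sqrt{y - 142} = \sqrt{3370 - 142} = \sqrt{3228} = 2 \sqrt{807}$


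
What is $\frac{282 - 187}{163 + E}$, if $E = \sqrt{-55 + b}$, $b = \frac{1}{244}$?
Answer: $\frac{755668}{1299251} - \frac{114 i \sqrt{90951}}{1299251} \approx 0.58162 - 0.026462 i$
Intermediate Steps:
$b = \frac{1}{244} \approx 0.0040984$
$E = \frac{3 i \sqrt{90951}}{122}$ ($E = \sqrt{-55 + \frac{1}{244}} = \sqrt{- \frac{13419}{244}} = \frac{3 i \sqrt{90951}}{122} \approx 7.4159 i$)
$\frac{282 - 187}{163 + E} = \frac{282 - 187}{163 + \frac{3 i \sqrt{90951}}{122}} = \frac{95}{163 + \frac{3 i \sqrt{90951}}{122}}$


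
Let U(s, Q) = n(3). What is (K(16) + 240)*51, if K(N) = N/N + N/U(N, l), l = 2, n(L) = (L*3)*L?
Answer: 110891/9 ≈ 12321.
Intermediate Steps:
n(L) = 3*L² (n(L) = (3*L)*L = 3*L²)
U(s, Q) = 27 (U(s, Q) = 3*3² = 3*9 = 27)
K(N) = 1 + N/27 (K(N) = N/N + N/27 = 1 + N*(1/27) = 1 + N/27)
(K(16) + 240)*51 = ((1 + (1/27)*16) + 240)*51 = ((1 + 16/27) + 240)*51 = (43/27 + 240)*51 = (6523/27)*51 = 110891/9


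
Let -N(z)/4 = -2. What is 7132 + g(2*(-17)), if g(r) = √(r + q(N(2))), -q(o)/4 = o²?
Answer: 7132 + I*√290 ≈ 7132.0 + 17.029*I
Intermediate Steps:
N(z) = 8 (N(z) = -4*(-2) = 8)
q(o) = -4*o²
g(r) = √(-256 + r) (g(r) = √(r - 4*8²) = √(r - 4*64) = √(r - 256) = √(-256 + r))
7132 + g(2*(-17)) = 7132 + √(-256 + 2*(-17)) = 7132 + √(-256 - 34) = 7132 + √(-290) = 7132 + I*√290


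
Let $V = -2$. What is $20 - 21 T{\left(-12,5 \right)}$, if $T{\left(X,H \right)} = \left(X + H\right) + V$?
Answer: $209$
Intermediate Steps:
$T{\left(X,H \right)} = -2 + H + X$ ($T{\left(X,H \right)} = \left(X + H\right) - 2 = \left(H + X\right) - 2 = -2 + H + X$)
$20 - 21 T{\left(-12,5 \right)} = 20 - 21 \left(-2 + 5 - 12\right) = 20 - -189 = 20 + 189 = 209$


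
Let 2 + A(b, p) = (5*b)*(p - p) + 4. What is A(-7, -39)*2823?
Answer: 5646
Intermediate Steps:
A(b, p) = 2 (A(b, p) = -2 + ((5*b)*(p - p) + 4) = -2 + ((5*b)*0 + 4) = -2 + (0 + 4) = -2 + 4 = 2)
A(-7, -39)*2823 = 2*2823 = 5646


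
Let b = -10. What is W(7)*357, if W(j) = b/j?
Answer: -510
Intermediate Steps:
W(j) = -10/j
W(7)*357 = -10/7*357 = -510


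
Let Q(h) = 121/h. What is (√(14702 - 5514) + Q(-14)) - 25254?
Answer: -353677/14 + 2*√2297 ≈ -25167.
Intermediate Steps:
(√(14702 - 5514) + Q(-14)) - 25254 = (√(14702 - 5514) + 121/(-14)) - 25254 = (√9188 + 121*(-1/14)) - 25254 = (2*√2297 - 121/14) - 25254 = (-121/14 + 2*√2297) - 25254 = -353677/14 + 2*√2297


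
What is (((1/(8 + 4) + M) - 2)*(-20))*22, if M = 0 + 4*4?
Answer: -18590/3 ≈ -6196.7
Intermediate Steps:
M = 16 (M = 0 + 16 = 16)
(((1/(8 + 4) + M) - 2)*(-20))*22 = (((1/(8 + 4) + 16) - 2)*(-20))*22 = (((1/12 + 16) - 2)*(-20))*22 = ((193/12 - 2)*(-20))*22 = ((169/12)*(-20))*22 = -845/3*22 = -18590/3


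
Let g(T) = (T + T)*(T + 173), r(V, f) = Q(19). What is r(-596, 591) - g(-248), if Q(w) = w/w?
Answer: -37199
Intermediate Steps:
Q(w) = 1
r(V, f) = 1
g(T) = 2*T*(173 + T) (g(T) = (2*T)*(173 + T) = 2*T*(173 + T))
r(-596, 591) - g(-248) = 1 - 2*(-248)*(173 - 248) = 1 - 2*(-248)*(-75) = 1 - 1*37200 = 1 - 37200 = -37199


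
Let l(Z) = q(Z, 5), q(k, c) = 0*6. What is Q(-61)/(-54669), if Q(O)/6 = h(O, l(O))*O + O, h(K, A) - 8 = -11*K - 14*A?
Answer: 82960/18223 ≈ 4.5525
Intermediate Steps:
q(k, c) = 0
l(Z) = 0
h(K, A) = 8 - 14*A - 11*K (h(K, A) = 8 + (-11*K - 14*A) = 8 + (-14*A - 11*K) = 8 - 14*A - 11*K)
Q(O) = 6*O + 6*O*(8 - 11*O) (Q(O) = 6*((8 - 14*0 - 11*O)*O + O) = 6*((8 + 0 - 11*O)*O + O) = 6*((8 - 11*O)*O + O) = 6*(O*(8 - 11*O) + O) = 6*(O + O*(8 - 11*O)) = 6*O + 6*O*(8 - 11*O))
Q(-61)/(-54669) = (6*(-61)*(9 - 11*(-61)))/(-54669) = (6*(-61)*(9 + 671))*(-1/54669) = (6*(-61)*680)*(-1/54669) = -248880*(-1/54669) = 82960/18223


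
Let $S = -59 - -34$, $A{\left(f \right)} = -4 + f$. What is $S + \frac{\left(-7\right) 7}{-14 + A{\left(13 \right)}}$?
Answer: $- \frac{76}{5} \approx -15.2$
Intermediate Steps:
$S = -25$ ($S = -59 + 34 = -25$)
$S + \frac{\left(-7\right) 7}{-14 + A{\left(13 \right)}} = -25 + \frac{\left(-7\right) 7}{-14 + \left(-4 + 13\right)} = -25 + \frac{1}{-14 + 9} \left(-49\right) = -25 + \frac{1}{-5} \left(-49\right) = -25 - - \frac{49}{5} = -25 + \frac{49}{5} = - \frac{76}{5}$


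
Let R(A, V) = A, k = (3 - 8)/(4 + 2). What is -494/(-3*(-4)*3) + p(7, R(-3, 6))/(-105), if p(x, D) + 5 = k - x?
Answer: -68/5 ≈ -13.600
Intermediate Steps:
k = -5/6 ≈ -0.83333
p(x, D) = -35/6 - x (p(x, D) = -5 + (-5/6 - x) = -35/6 - x)
-494/(-3*(-4)*3) + p(7, R(-3, 6))/(-105) = -494/(-3*(-4)*3) + (-35/6 - 1*7)/(-105) = -494/(12*3) + (-35/6 - 7)*(-1/105) = -494/36 - 77/6*(-1/105) = -494*1/36 + 11/90 = -247/18 + 11/90 = -68/5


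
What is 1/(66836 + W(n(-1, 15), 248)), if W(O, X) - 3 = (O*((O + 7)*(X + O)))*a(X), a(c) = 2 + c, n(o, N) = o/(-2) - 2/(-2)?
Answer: 4/3448481 ≈ 1.1599e-6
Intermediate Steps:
n(o, N) = 1 - o/2 (n(o, N) = o*(-½) - 2*(-½) = -o/2 + 1 = 1 - o/2)
W(O, X) = 3 + O*(2 + X)*(7 + O)*(O + X) (W(O, X) = 3 + (O*((O + 7)*(X + O)))*(2 + X) = 3 + (O*((7 + O)*(O + X)))*(2 + X) = 3 + (O*(7 + O)*(O + X))*(2 + X) = 3 + O*(2 + X)*(7 + O)*(O + X))
1/(66836 + W(n(-1, 15), 248)) = 1/(66836 + (3 + (1 - ½*(-1))³*(2 + 248) + 7*(1 - ½*(-1))²*(2 + 248) + 248*(1 - ½*(-1))²*(2 + 248) + 7*(1 - ½*(-1))*248*(2 + 248))) = 1/(66836 + (3 + (1 + ½)³*250 + 7*(1 + ½)²*250 + 248*(1 + ½)²*250 + 7*(1 + ½)*248*250)) = 1/(66836 + (3 + (3/2)³*250 + 7*(3/2)²*250 + 248*(3/2)²*250 + 7*(3/2)*248*250)) = 1/(66836 + (3 + (27/8)*250 + 7*(9/4)*250 + 248*(9/4)*250 + 651000)) = 1/(66836 + (3 + 3375/4 + 7875/2 + 139500 + 651000)) = 1/(66836 + 3181137/4) = 1/(3448481/4) = 4/3448481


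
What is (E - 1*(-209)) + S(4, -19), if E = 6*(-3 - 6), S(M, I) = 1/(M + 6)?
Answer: 1551/10 ≈ 155.10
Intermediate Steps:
S(M, I) = 1/(6 + M)
E = -54 (E = 6*(-9) = -54)
(E - 1*(-209)) + S(4, -19) = (-54 - 1*(-209)) + 1/(6 + 4) = (-54 + 209) + 1/10 = 155 + 1/10 = 1551/10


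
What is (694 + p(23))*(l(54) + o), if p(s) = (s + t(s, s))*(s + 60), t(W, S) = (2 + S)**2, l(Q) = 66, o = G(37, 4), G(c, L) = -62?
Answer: 217912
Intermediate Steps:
o = -62
p(s) = (60 + s)*(s + (2 + s)**2) (p(s) = (s + (2 + s)**2)*(s + 60) = (s + (2 + s)**2)*(60 + s) = (60 + s)*(s + (2 + s)**2))
(694 + p(23))*(l(54) + o) = (694 + (240 + 23**3 + 65*23**2 + 304*23))*(66 - 62) = (694 + (240 + 12167 + 65*529 + 6992))*4 = (694 + (240 + 12167 + 34385 + 6992))*4 = (694 + 53784)*4 = 54478*4 = 217912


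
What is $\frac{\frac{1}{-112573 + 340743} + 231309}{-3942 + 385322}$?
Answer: $\frac{52777774531}{87019474600} \approx 0.60651$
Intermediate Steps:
$\frac{\frac{1}{-112573 + 340743} + 231309}{-3942 + 385322} = \frac{\frac{1}{228170} + 231309}{381380} = \left(\frac{1}{228170} + 231309\right) \frac{1}{381380} = \frac{52777774531}{228170} \cdot \frac{1}{381380} = \frac{52777774531}{87019474600}$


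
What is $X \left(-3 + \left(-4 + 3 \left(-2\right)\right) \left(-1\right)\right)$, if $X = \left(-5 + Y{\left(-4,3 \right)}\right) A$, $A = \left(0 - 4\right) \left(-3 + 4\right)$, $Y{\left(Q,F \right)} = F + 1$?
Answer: $28$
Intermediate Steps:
$Y{\left(Q,F \right)} = 1 + F$
$A = -4$ ($A = \left(-4\right) 1 = -4$)
$X = 4$ ($X = \left(-5 + \left(1 + 3\right)\right) \left(-4\right) = \left(-5 + 4\right) \left(-4\right) = \left(-1\right) \left(-4\right) = 4$)
$X \left(-3 + \left(-4 + 3 \left(-2\right)\right) \left(-1\right)\right) = 4 \left(-3 + \left(-4 + 3 \left(-2\right)\right) \left(-1\right)\right) = 4 \left(-3 + \left(-4 - 6\right) \left(-1\right)\right) = 4 \left(-3 - -10\right) = 4 \left(-3 + 10\right) = 4 \cdot 7 = 28$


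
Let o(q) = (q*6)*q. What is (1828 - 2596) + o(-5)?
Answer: -618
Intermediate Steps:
o(q) = 6*q² (o(q) = (6*q)*q = 6*q²)
(1828 - 2596) + o(-5) = (1828 - 2596) + 6*(-5)² = -768 + 6*25 = -768 + 150 = -618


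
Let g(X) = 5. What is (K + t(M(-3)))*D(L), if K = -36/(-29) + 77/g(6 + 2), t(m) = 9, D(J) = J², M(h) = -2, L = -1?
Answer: 3718/145 ≈ 25.641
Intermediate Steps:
K = 2413/145 (K = -36/(-29) + 77/5 = -36*(-1/29) + 77*(⅕) = 36/29 + 77/5 = 2413/145 ≈ 16.641)
(K + t(M(-3)))*D(L) = (2413/145 + 9)*(-1)² = (3718/145)*1 = 3718/145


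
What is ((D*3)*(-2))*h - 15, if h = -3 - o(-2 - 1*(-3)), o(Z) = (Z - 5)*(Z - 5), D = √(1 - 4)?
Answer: -15 + 114*I*√3 ≈ -15.0 + 197.45*I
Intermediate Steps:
D = I*√3 (D = √(-3) = I*√3 ≈ 1.732*I)
o(Z) = (-5 + Z)² (o(Z) = (-5 + Z)*(-5 + Z) = (-5 + Z)²)
h = -19 (h = -3 - (-5 + (-2 - 1*(-3)))² = -3 - (-5 + (-2 + 3))² = -3 - (-5 + 1)² = -3 - 1*(-4)² = -3 - 1*16 = -3 - 16 = -19)
((D*3)*(-2))*h - 15 = (((I*√3)*3)*(-2))*(-19) - 15 = ((3*I*√3)*(-2))*(-19) - 15 = -6*I*√3*(-19) - 15 = 114*I*√3 - 15 = -15 + 114*I*√3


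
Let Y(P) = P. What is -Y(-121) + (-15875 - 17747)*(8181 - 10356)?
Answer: 73127971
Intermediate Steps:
-Y(-121) + (-15875 - 17747)*(8181 - 10356) = -1*(-121) + (-15875 - 17747)*(8181 - 10356) = 121 - 33622*(-2175) = 121 + 73127850 = 73127971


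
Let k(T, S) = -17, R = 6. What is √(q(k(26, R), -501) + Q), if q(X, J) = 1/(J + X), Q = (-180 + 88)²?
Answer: √2271093818/518 ≈ 92.000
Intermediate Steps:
Q = 8464 (Q = (-92)² = 8464)
√(q(k(26, R), -501) + Q) = √(1/(-501 - 17) + 8464) = √(1/(-518) + 8464) = √(-1/518 + 8464) = √(4384351/518) = √2271093818/518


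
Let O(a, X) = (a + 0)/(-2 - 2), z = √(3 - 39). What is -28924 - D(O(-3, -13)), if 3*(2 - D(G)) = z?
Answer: -28926 + 2*I ≈ -28926.0 + 2.0*I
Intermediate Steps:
z = 6*I (z = √(-36) = 6*I ≈ 6.0*I)
O(a, X) = -a/4 (O(a, X) = a/(-4) = a*(-¼) = -a/4)
D(G) = 2 - 2*I
-28924 - D(O(-3, -13)) = -28924 - (2 - 2*I) = -28924 + (-2 + 2*I) = -28926 + 2*I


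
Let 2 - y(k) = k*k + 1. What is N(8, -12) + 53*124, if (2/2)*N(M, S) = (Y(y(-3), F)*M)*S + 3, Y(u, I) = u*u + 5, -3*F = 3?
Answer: -49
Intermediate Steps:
F = -1 (F = -1/3*3 = -1)
y(k) = 1 - k**2 (y(k) = 2 - (k*k + 1) = 2 - (k**2 + 1) = 2 - (1 + k**2) = 2 + (-1 - k**2) = 1 - k**2)
Y(u, I) = 5 + u**2 (Y(u, I) = u**2 + 5 = 5 + u**2)
N(M, S) = 3 + 69*M*S (N(M, S) = ((5 + (1 - 1*(-3)**2)**2)*M)*S + 3 = ((5 + (1 - 1*9)**2)*M)*S + 3 = ((5 + (1 - 9)**2)*M)*S + 3 = ((5 + (-8)**2)*M)*S + 3 = ((5 + 64)*M)*S + 3 = (69*M)*S + 3 = 69*M*S + 3 = 3 + 69*M*S)
N(8, -12) + 53*124 = (3 + 69*8*(-12)) + 53*124 = (3 - 6624) + 6572 = -6621 + 6572 = -49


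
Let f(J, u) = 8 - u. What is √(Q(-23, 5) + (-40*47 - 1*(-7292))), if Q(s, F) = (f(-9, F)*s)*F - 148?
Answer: √4919 ≈ 70.136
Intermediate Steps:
Q(s, F) = -148 + F*s*(8 - F) (Q(s, F) = ((8 - F)*s)*F - 148 = (s*(8 - F))*F - 148 = F*s*(8 - F) - 148 = -148 + F*s*(8 - F))
√(Q(-23, 5) + (-40*47 - 1*(-7292))) = √((-148 - 1*5*(-23)*(-8 + 5)) + (-40*47 - 1*(-7292))) = √((-148 - 1*5*(-23)*(-3)) + (-1880 + 7292)) = √((-148 - 345) + 5412) = √(-493 + 5412) = √4919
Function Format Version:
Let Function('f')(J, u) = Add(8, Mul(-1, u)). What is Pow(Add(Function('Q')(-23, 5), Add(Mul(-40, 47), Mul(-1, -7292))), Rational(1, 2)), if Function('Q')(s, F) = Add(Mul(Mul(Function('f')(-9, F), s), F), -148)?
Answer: Pow(4919, Rational(1, 2)) ≈ 70.136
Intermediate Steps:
Function('Q')(s, F) = Add(-148, Mul(F, s, Add(8, Mul(-1, F)))) (Function('Q')(s, F) = Add(Mul(Mul(Add(8, Mul(-1, F)), s), F), -148) = Add(Mul(Mul(s, Add(8, Mul(-1, F))), F), -148) = Add(Mul(F, s, Add(8, Mul(-1, F))), -148) = Add(-148, Mul(F, s, Add(8, Mul(-1, F)))))
Pow(Add(Function('Q')(-23, 5), Add(Mul(-40, 47), Mul(-1, -7292))), Rational(1, 2)) = Pow(Add(Add(-148, Mul(-1, 5, -23, Add(-8, 5))), Add(Mul(-40, 47), Mul(-1, -7292))), Rational(1, 2)) = Pow(Add(Add(-148, Mul(-1, 5, -23, -3)), Add(-1880, 7292)), Rational(1, 2)) = Pow(Add(Add(-148, -345), 5412), Rational(1, 2)) = Pow(Add(-493, 5412), Rational(1, 2)) = Pow(4919, Rational(1, 2))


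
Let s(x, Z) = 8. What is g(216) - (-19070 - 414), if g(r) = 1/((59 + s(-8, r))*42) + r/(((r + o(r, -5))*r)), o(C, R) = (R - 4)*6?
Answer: 740177924/37989 ≈ 19484.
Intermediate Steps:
o(C, R) = -24 + 6*R (o(C, R) = (-4 + R)*6 = -24 + 6*R)
g(r) = 1/2814 + 1/(-54 + r) (g(r) = 1/((59 + 8)*42) + r/(((r + (-24 + 6*(-5)))*r)) = (1/42)/67 + r/(((r + (-24 - 30))*r)) = (1/67)*(1/42) + r/(((r - 54)*r)) = 1/2814 + r/(((-54 + r)*r)) = 1/2814 + r/((r*(-54 + r))) = 1/2814 + r*(1/(r*(-54 + r))) = 1/2814 + 1/(-54 + r))
g(216) - (-19070 - 414) = (2760 + 216)/(2814*(-54 + 216)) - (-19070 - 414) = (1/2814)*2976/162 - 1*(-19484) = (1/2814)*(1/162)*2976 + 19484 = 248/37989 + 19484 = 740177924/37989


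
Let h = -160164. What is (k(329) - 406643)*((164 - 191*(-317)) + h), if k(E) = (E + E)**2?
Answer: -2617702413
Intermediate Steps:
k(E) = 4*E**2 (k(E) = (2*E)**2 = 4*E**2)
(k(329) - 406643)*((164 - 191*(-317)) + h) = (4*329**2 - 406643)*((164 - 191*(-317)) - 160164) = (4*108241 - 406643)*((164 + 60547) - 160164) = (432964 - 406643)*(60711 - 160164) = 26321*(-99453) = -2617702413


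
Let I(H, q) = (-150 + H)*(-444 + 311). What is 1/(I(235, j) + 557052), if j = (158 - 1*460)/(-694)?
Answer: 1/545747 ≈ 1.8324e-6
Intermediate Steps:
j = 151/347 (j = (158 - 460)*(-1/694) = -302*(-1/694) = 151/347 ≈ 0.43516)
I(H, q) = 19950 - 133*H (I(H, q) = (-150 + H)*(-133) = 19950 - 133*H)
1/(I(235, j) + 557052) = 1/((19950 - 133*235) + 557052) = 1/((19950 - 31255) + 557052) = 1/(-11305 + 557052) = 1/545747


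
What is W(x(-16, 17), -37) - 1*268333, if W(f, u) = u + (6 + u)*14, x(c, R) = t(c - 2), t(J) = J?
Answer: -268804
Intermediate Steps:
x(c, R) = -2 + c (x(c, R) = c - 2 = -2 + c)
W(f, u) = 84 + 15*u (W(f, u) = u + (84 + 14*u) = 84 + 15*u)
W(x(-16, 17), -37) - 1*268333 = (84 + 15*(-37)) - 1*268333 = (84 - 555) - 268333 = -471 - 268333 = -268804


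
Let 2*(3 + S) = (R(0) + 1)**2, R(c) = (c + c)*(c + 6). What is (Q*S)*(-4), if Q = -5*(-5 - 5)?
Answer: 500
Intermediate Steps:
R(c) = 2*c*(6 + c) (R(c) = (2*c)*(6 + c) = 2*c*(6 + c))
S = -5/2 (S = -3 + (2*0*(6 + 0) + 1)**2/2 = -3 + (2*0*6 + 1)**2/2 = -3 + (0 + 1)**2/2 = -3 + (1/2)*1**2 = -3 + (1/2)*1 = -3 + 1/2 = -5/2 ≈ -2.5000)
Q = 50 (Q = -5*(-10) = 50)
(Q*S)*(-4) = (50*(-5/2))*(-4) = -125*(-4) = 500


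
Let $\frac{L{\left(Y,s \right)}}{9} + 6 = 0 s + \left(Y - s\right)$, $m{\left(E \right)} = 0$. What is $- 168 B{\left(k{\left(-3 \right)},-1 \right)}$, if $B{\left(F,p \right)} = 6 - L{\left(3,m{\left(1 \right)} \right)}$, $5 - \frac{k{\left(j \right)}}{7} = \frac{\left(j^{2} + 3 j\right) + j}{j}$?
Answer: $-5544$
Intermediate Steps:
$L{\left(Y,s \right)} = -54 - 9 s + 9 Y$ ($L{\left(Y,s \right)} = -54 + 9 \left(0 s + \left(Y - s\right)\right) = -54 + 9 \left(0 + \left(Y - s\right)\right) = -54 + 9 \left(Y - s\right) = -54 + \left(- 9 s + 9 Y\right) = -54 - 9 s + 9 Y$)
$k{\left(j \right)} = 35 - \frac{7 \left(j^{2} + 4 j\right)}{j}$ ($k{\left(j \right)} = 35 - 7 \frac{\left(j^{2} + 3 j\right) + j}{j} = 35 - 7 \frac{j^{2} + 4 j}{j} = 35 - \frac{7 \left(j^{2} + 4 j\right)}{j}$)
$B{\left(F,p \right)} = 33$ ($B{\left(F,p \right)} = 6 - \left(-54 - 0 + 9 \cdot 3\right) = 6 - \left(-54 + 0 + 27\right) = 6 - -27 = 6 + 27 = 33$)
$- 168 B{\left(k{\left(-3 \right)},-1 \right)} = \left(-168\right) 33 = -5544$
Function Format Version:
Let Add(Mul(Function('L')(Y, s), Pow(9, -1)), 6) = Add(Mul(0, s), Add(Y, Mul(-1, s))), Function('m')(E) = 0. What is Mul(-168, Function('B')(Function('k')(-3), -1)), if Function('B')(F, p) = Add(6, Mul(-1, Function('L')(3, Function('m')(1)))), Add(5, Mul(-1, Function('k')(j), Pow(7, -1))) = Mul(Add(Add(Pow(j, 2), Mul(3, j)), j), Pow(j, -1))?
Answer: -5544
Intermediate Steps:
Function('L')(Y, s) = Add(-54, Mul(-9, s), Mul(9, Y)) (Function('L')(Y, s) = Add(-54, Mul(9, Add(Mul(0, s), Add(Y, Mul(-1, s))))) = Add(-54, Mul(9, Add(0, Add(Y, Mul(-1, s))))) = Add(-54, Mul(9, Add(Y, Mul(-1, s)))) = Add(-54, Add(Mul(-9, s), Mul(9, Y))) = Add(-54, Mul(-9, s), Mul(9, Y)))
Function('k')(j) = Add(35, Mul(-7, Pow(j, -1), Add(Pow(j, 2), Mul(4, j)))) (Function('k')(j) = Add(35, Mul(-7, Mul(Add(Add(Pow(j, 2), Mul(3, j)), j), Pow(j, -1)))) = Add(35, Mul(-7, Mul(Add(Pow(j, 2), Mul(4, j)), Pow(j, -1)))) = Add(35, Mul(-7, Mul(Pow(j, -1), Add(Pow(j, 2), Mul(4, j))))) = Add(35, Mul(-7, Pow(j, -1), Add(Pow(j, 2), Mul(4, j)))))
Function('B')(F, p) = 33 (Function('B')(F, p) = Add(6, Mul(-1, Add(-54, Mul(-9, 0), Mul(9, 3)))) = Add(6, Mul(-1, Add(-54, 0, 27))) = Add(6, Mul(-1, -27)) = Add(6, 27) = 33)
Mul(-168, Function('B')(Function('k')(-3), -1)) = Mul(-168, 33) = -5544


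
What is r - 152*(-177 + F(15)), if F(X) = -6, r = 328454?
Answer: 356270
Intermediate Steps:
r - 152*(-177 + F(15)) = 328454 - 152*(-177 - 6) = 328454 - 152*(-183) = 328454 + 27816 = 356270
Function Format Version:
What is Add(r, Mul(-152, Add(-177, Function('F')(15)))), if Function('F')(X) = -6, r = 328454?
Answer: 356270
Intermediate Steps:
Add(r, Mul(-152, Add(-177, Function('F')(15)))) = Add(328454, Mul(-152, Add(-177, -6))) = Add(328454, Mul(-152, -183)) = Add(328454, 27816) = 356270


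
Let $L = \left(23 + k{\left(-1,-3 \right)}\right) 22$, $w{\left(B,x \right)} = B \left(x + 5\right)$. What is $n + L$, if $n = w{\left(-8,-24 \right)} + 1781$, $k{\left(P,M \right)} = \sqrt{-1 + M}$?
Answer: $2439 + 44 i \approx 2439.0 + 44.0 i$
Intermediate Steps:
$w{\left(B,x \right)} = B \left(5 + x\right)$
$n = 1933$ ($n = - 8 \left(5 - 24\right) + 1781 = \left(-8\right) \left(-19\right) + 1781 = 152 + 1781 = 1933$)
$L = 506 + 44 i$ ($L = \left(23 + \sqrt{-1 - 3}\right) 22 = \left(23 + \sqrt{-4}\right) 22 = \left(23 + 2 i\right) 22 = 506 + 44 i \approx 506.0 + 44.0 i$)
$n + L = 1933 + \left(506 + 44 i\right) = 2439 + 44 i$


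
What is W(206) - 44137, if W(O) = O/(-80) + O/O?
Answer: -1765543/40 ≈ -44139.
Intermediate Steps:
W(O) = 1 - O/80 (W(O) = O*(-1/80) + 1 = -O/80 + 1 = 1 - O/80)
W(206) - 44137 = (1 - 1/80*206) - 44137 = (1 - 103/40) - 44137 = -63/40 - 44137 = -1765543/40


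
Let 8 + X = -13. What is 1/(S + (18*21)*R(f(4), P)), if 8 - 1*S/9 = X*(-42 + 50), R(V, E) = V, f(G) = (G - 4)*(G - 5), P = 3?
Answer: 1/1584 ≈ 0.00063131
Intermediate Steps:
X = -21 (X = -8 - 13 = -21)
f(G) = (-5 + G)*(-4 + G) (f(G) = (-4 + G)*(-5 + G) = (-5 + G)*(-4 + G))
S = 1584 (S = 72 - (-189)*(-42 + 50) = 72 - (-189)*8 = 72 - 9*(-168) = 72 + 1512 = 1584)
1/(S + (18*21)*R(f(4), P)) = 1/(1584 + (18*21)*(20 + 4² - 9*4)) = 1/(1584 + 378*(20 + 16 - 36)) = 1/(1584 + 378*0) = 1/(1584 + 0) = 1/1584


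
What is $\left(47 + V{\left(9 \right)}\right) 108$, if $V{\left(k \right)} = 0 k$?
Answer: $5076$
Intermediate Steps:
$V{\left(k \right)} = 0$
$\left(47 + V{\left(9 \right)}\right) 108 = \left(47 + 0\right) 108 = 47 \cdot 108 = 5076$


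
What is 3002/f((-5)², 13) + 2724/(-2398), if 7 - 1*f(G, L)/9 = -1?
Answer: 1750667/43164 ≈ 40.558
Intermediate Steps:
f(G, L) = 72 (f(G, L) = 63 - 9*(-1) = 63 + 9 = 72)
3002/f((-5)², 13) + 2724/(-2398) = 3002/72 + 2724/(-2398) = 3002*(1/72) + 2724*(-1/2398) = 1501/36 - 1362/1199 = 1750667/43164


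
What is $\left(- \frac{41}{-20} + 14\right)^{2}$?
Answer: $\frac{103041}{400} \approx 257.6$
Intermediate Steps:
$\left(- \frac{41}{-20} + 14\right)^{2} = \left(\left(-41\right) \left(- \frac{1}{20}\right) + 14\right)^{2} = \left(\frac{41}{20} + 14\right)^{2} = \left(\frac{321}{20}\right)^{2} = \frac{103041}{400}$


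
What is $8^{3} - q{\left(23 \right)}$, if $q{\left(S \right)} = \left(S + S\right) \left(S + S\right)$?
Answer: $-1604$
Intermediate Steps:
$q{\left(S \right)} = 4 S^{2}$ ($q{\left(S \right)} = 2 S 2 S = 4 S^{2}$)
$8^{3} - q{\left(23 \right)} = 8^{3} - 4 \cdot 23^{2} = 512 - 4 \cdot 529 = 512 - 2116 = -1604$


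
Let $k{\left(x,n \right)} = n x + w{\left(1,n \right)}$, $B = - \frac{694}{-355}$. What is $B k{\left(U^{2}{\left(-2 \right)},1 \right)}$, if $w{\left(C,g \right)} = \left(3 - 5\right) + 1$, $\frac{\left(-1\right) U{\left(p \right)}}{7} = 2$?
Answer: $\frac{27066}{71} \approx 381.21$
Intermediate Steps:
$U{\left(p \right)} = -14$ ($U{\left(p \right)} = \left(-7\right) 2 = -14$)
$w{\left(C,g \right)} = -1$ ($w{\left(C,g \right)} = \left(3 - 5\right) + 1 = -2 + 1 = -1$)
$B = \frac{694}{355}$ ($B = \left(-694\right) \left(- \frac{1}{355}\right) = \frac{694}{355} \approx 1.9549$)
$k{\left(x,n \right)} = -1 + n x$ ($k{\left(x,n \right)} = n x - 1 = -1 + n x$)
$B k{\left(U^{2}{\left(-2 \right)},1 \right)} = \frac{694 \left(-1 + 1 \left(-14\right)^{2}\right)}{355} = \frac{694 \left(-1 + 1 \cdot 196\right)}{355} = \frac{694 \left(-1 + 196\right)}{355} = \frac{694}{355} \cdot 195 = \frac{27066}{71}$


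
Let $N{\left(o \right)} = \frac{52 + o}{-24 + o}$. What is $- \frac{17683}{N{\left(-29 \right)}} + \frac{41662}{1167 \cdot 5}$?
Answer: $\frac{5469514391}{134205} \approx 40755.0$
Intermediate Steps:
$N{\left(o \right)} = \frac{52 + o}{-24 + o}$
$- \frac{17683}{N{\left(-29 \right)}} + \frac{41662}{1167 \cdot 5} = - \frac{17683}{\frac{1}{-24 - 29} \left(52 - 29\right)} + \frac{41662}{1167 \cdot 5} = - \frac{17683}{\frac{1}{-53} \cdot 23} + \frac{41662}{5835} = - \frac{17683}{\left(- \frac{1}{53}\right) 23} + 41662 \cdot \frac{1}{5835} = - \frac{17683}{- \frac{23}{53}} + \frac{41662}{5835} = \left(-17683\right) \left(- \frac{53}{23}\right) + \frac{41662}{5835} = \frac{937199}{23} + \frac{41662}{5835} = \frac{5469514391}{134205}$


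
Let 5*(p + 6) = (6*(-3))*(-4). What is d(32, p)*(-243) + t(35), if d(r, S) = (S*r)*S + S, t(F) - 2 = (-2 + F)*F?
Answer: -13738969/25 ≈ -5.4956e+5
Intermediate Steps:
p = 42/5 (p = -6 + ((6*(-3))*(-4))/5 = -6 + (-18*(-4))/5 = -6 + (⅕)*72 = -6 + 72/5 = 42/5 ≈ 8.4000)
t(F) = 2 + F*(-2 + F) (t(F) = 2 + (-2 + F)*F = 2 + F*(-2 + F))
d(r, S) = S + r*S² (d(r, S) = r*S² + S = S + r*S²)
d(32, p)*(-243) + t(35) = (42*(1 + (42/5)*32)/5)*(-243) + (2 + 35² - 2*35) = (42*(1 + 1344/5)/5)*(-243) + (2 + 1225 - 70) = ((42/5)*(1349/5))*(-243) + 1157 = (56658/25)*(-243) + 1157 = -13767894/25 + 1157 = -13738969/25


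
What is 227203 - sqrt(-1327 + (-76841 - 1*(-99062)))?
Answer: 227203 - sqrt(20894) ≈ 2.2706e+5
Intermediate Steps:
227203 - sqrt(-1327 + (-76841 - 1*(-99062))) = 227203 - sqrt(-1327 + (-76841 + 99062)) = 227203 - sqrt(-1327 + 22221) = 227203 - sqrt(20894)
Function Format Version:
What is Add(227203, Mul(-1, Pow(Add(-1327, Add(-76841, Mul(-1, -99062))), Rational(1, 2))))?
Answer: Add(227203, Mul(-1, Pow(20894, Rational(1, 2)))) ≈ 2.2706e+5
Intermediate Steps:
Add(227203, Mul(-1, Pow(Add(-1327, Add(-76841, Mul(-1, -99062))), Rational(1, 2)))) = Add(227203, Mul(-1, Pow(Add(-1327, Add(-76841, 99062)), Rational(1, 2)))) = Add(227203, Mul(-1, Pow(Add(-1327, 22221), Rational(1, 2)))) = Add(227203, Mul(-1, Pow(20894, Rational(1, 2))))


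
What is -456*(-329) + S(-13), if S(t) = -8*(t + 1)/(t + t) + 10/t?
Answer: 1950254/13 ≈ 1.5002e+5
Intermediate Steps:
S(t) = 10/t - 4*(1 + t)/t (S(t) = -8*(1 + t)/(2*t) + 10/t = -4*(1 + t)/t + 10/t = 10/t - 4*(1 + t)/t)
-456*(-329) + S(-13) = -456*(-329) + (-4 + 6/(-13)) = 150024 + (-4 + 6*(-1/13)) = 150024 + (-4 - 6/13) = 150024 - 58/13 = 1950254/13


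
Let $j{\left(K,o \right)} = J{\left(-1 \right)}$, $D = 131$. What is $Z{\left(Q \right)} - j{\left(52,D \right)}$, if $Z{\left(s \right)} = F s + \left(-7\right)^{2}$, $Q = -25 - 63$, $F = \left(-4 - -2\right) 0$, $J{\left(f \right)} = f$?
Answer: $50$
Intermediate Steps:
$F = 0$ ($F = \left(-4 + \left(-1 + 3\right)\right) 0 = \left(-4 + 2\right) 0 = \left(-2\right) 0 = 0$)
$j{\left(K,o \right)} = -1$
$Q = -88$ ($Q = -25 - 63 = -88$)
$Z{\left(s \right)} = 49$ ($Z{\left(s \right)} = 0 s + \left(-7\right)^{2} = 0 + 49 = 49$)
$Z{\left(Q \right)} - j{\left(52,D \right)} = 49 - -1 = 49 + 1 = 50$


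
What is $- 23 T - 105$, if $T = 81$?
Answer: $-1968$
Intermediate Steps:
$- 23 T - 105 = \left(-23\right) 81 - 105 = -1863 - 105 = -1968$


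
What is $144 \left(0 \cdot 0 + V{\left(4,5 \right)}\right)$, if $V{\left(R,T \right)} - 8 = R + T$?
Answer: $2448$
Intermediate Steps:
$V{\left(R,T \right)} = 8 + R + T$ ($V{\left(R,T \right)} = 8 + \left(R + T\right) = 8 + R + T$)
$144 \left(0 \cdot 0 + V{\left(4,5 \right)}\right) = 144 \left(0 \cdot 0 + \left(8 + 4 + 5\right)\right) = 144 \left(0 + 17\right) = 144 \cdot 17 = 2448$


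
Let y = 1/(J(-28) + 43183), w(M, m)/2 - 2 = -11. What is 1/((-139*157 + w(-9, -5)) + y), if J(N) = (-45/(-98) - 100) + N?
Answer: -4219435/92156679737 ≈ -4.5785e-5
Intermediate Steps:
w(M, m) = -18 (w(M, m) = 4 + 2*(-11) = 4 - 22 = -18)
J(N) = -9755/98 + N (J(N) = (-45*(-1/98) - 100) + N = (45/98 - 100) + N = -9755/98 + N)
y = 98/4219435 (y = 1/((-9755/98 - 28) + 43183) = 1/(-12499/98 + 43183) = 1/(4219435/98) = 98/4219435 ≈ 2.3226e-5)
1/((-139*157 + w(-9, -5)) + y) = 1/((-139*157 - 18) + 98/4219435) = 1/((-21823 - 18) + 98/4219435) = 1/(-21841 + 98/4219435) = 1/(-92156679737/4219435) = -4219435/92156679737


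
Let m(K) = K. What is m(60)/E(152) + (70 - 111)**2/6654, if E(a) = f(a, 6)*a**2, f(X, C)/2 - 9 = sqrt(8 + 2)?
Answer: 689820521/2728778784 - 15*sqrt(10)/820192 ≈ 0.25274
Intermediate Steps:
f(X, C) = 18 + 2*sqrt(10) (f(X, C) = 18 + 2*sqrt(8 + 2) = 18 + 2*sqrt(10))
E(a) = a**2*(18 + 2*sqrt(10)) (E(a) = (18 + 2*sqrt(10))*a**2 = a**2*(18 + 2*sqrt(10)))
m(60)/E(152) + (70 - 111)**2/6654 = 60/((2*152**2*(9 + sqrt(10)))) + (70 - 111)**2/6654 = 60/((2*23104*(9 + sqrt(10)))) + (-41)**2*(1/6654) = 60/(415872 + 46208*sqrt(10)) + 1681*(1/6654) = 60/(415872 + 46208*sqrt(10)) + 1681/6654 = 1681/6654 + 60/(415872 + 46208*sqrt(10))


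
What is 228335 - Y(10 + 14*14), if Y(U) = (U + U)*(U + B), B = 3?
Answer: 142227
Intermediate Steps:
Y(U) = 2*U*(3 + U) (Y(U) = (U + U)*(U + 3) = (2*U)*(3 + U) = 2*U*(3 + U))
228335 - Y(10 + 14*14) = 228335 - 2*(10 + 14*14)*(3 + (10 + 14*14)) = 228335 - 2*(10 + 196)*(3 + (10 + 196)) = 228335 - 2*206*(3 + 206) = 228335 - 2*206*209 = 228335 - 1*86108 = 228335 - 86108 = 142227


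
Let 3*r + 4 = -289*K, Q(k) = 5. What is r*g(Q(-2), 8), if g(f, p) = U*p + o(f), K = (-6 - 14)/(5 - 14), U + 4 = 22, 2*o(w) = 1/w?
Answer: -4190428/135 ≈ -31040.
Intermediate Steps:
o(w) = 1/(2*w)
U = 18 (U = -4 + 22 = 18)
K = 20/9 (K = -20/(-9) = -20*(-⅑) = 20/9 ≈ 2.2222)
g(f, p) = 1/(2*f) + 18*p (g(f, p) = 18*p + 1/(2*f) = 1/(2*f) + 18*p)
r = -5816/27 (r = -4/3 + (-289*20/9)/3 = -4/3 + (⅓)*(-5780/9) = -4/3 - 5780/27 = -5816/27 ≈ -215.41)
r*g(Q(-2), 8) = -5816*((½)/5 + 18*8)/27 = -5816*((½)*(⅕) + 144)/27 = -5816*(⅒ + 144)/27 = -5816/27*1441/10 = -4190428/135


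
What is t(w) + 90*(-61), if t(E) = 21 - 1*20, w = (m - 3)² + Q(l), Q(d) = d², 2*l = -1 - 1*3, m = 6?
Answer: -5489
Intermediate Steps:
l = -2 (l = (-1 - 1*3)/2 = (-1 - 3)/2 = (½)*(-4) = -2)
w = 13 (w = (6 - 3)² + (-2)² = 3² + 4 = 9 + 4 = 13)
t(E) = 1 (t(E) = 21 - 20 = 1)
t(w) + 90*(-61) = 1 + 90*(-61) = 1 - 5490 = -5489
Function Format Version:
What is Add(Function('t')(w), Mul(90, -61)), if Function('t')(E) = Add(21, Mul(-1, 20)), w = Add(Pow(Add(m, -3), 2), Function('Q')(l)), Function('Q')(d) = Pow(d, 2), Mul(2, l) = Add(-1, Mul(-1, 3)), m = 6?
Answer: -5489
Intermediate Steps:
l = -2 (l = Mul(Rational(1, 2), Add(-1, Mul(-1, 3))) = Mul(Rational(1, 2), Add(-1, -3)) = Mul(Rational(1, 2), -4) = -2)
w = 13 (w = Add(Pow(Add(6, -3), 2), Pow(-2, 2)) = Add(Pow(3, 2), 4) = Add(9, 4) = 13)
Function('t')(E) = 1 (Function('t')(E) = Add(21, -20) = 1)
Add(Function('t')(w), Mul(90, -61)) = Add(1, Mul(90, -61)) = Add(1, -5490) = -5489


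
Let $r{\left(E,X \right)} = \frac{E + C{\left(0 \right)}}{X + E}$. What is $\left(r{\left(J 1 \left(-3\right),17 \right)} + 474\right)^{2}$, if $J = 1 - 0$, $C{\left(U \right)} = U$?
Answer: $\frac{43996689}{196} \approx 2.2447 \cdot 10^{5}$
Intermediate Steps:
$J = 1$ ($J = 1 + 0 = 1$)
$r{\left(E,X \right)} = \frac{E}{E + X}$ ($r{\left(E,X \right)} = \frac{E + 0}{X + E} = \frac{E}{E + X}$)
$\left(r{\left(J 1 \left(-3\right),17 \right)} + 474\right)^{2} = \left(\frac{1 \cdot 1 \left(-3\right)}{1 \cdot 1 \left(-3\right) + 17} + 474\right)^{2} = \left(\frac{1 \left(-3\right)}{1 \left(-3\right) + 17} + 474\right)^{2} = \left(- \frac{3}{-3 + 17} + 474\right)^{2} = \left(- \frac{3}{14} + 474\right)^{2} = \left(\frac{6633}{14}\right)^{2} = \frac{43996689}{196}$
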